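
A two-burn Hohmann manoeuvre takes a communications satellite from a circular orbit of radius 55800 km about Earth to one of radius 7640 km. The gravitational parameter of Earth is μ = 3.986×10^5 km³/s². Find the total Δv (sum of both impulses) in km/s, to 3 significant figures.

The Hohmann ellipse has a_t = (r₁ + r₂)/2 = 31720 km.
Circular speed at r₁: v₁ = √(μ/r₁) = √(3.986×10^5/55800) = 2.673 km/s.
On the transfer ellipse at r₁, vis-viva equation gives v_a = √[μ(2/r₁ − 1/a_t)] = 1.312 km/s.
First burn Δv₁ = |v_a − v₁| = 1.361 km/s.
At r₂, v₂ = √(μ/r₂) = 7.223 km/s.
Transfer-orbit speed at r₂: v_p = √[μ(2/r₂ − 1/a_t)] = 9.580 km/s.
Second burn Δv₂ = |v₂ − v_p| = 2.357 km/s.
Δv = Δv₁ + Δv₂ = 1.361 + 2.357 = 3.718 km/s.

Δv = 3.72 km/s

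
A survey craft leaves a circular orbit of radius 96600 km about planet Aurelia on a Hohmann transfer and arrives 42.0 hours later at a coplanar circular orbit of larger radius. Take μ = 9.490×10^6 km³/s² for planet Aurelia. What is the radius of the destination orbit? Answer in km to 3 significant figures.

r₂ = 4.64×10^5 km

Transfer time t = 42.0 hours = 1.512×10^5 s, and t = π√(a_t³/μ).
So a_t = (μ t²/π²)^(1/3) = (9.490×10^6 × (1.512×10^5)² / π²)^(1/3) = 2.8013×10^5 km.
Since a_t = (r₁ + r₂)/2, r₂ = 2a_t − r₁ = 2×2.8013×10^5 − 96600 = 4.6366×10^5 km.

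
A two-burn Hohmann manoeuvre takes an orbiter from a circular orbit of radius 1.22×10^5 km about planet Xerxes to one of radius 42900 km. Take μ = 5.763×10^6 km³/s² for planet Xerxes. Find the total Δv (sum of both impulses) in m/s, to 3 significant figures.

Transfer-ellipse semi-major axis a_t = (r₁ + r₂)/2 = (1.220×10^5 + 42900)/2 = 82450 km.
Circular speed at r₁: v₁ = √(μ/r₁) = √(5.763×10^6/1.220×10^5) = 6.8730 km/s.
Transfer-orbit speed at r₁ (vis-viva equation): v_a = √[μ(2/r₁ − 1/a_t)] = 4.9577 km/s.
First burn Δv₁ = |v_a − v₁| = 1.9153 km/s.
At r₂, v₂ = √(μ/r₂) = 11.5903 km/s.
Transfer-orbit speed at r₂: v_p = √[μ(2/r₂ − 1/a_t)] = 14.0987 km/s.
Second burn Δv₂ = |v₂ − v_p| = 2.5084 km/s.
Total Δv = Δv₁ + Δv₂ = 4.424 km/s.

Δv = 4420 m/s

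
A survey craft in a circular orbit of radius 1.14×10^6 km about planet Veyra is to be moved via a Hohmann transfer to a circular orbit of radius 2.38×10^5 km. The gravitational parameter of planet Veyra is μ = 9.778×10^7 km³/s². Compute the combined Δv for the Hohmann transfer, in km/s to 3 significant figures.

Δv = 9.62 km/s

Semi-major axis of the transfer orbit: a_t = (1.140×10^6 + 2.380×10^5)/2 = 6.890×10^5 km.
At r₁ the circular-orbit speed is v₁ = √(μ/r₁) = 9.261 km/s.
Transfer-orbit speed at r₁ (vis-viva): v_a = √[μ(2/r₁ − 1/a_t)] = 5.443 km/s.
First burn Δv₁ = |v_a − v₁| = 3.818 km/s.
At r₂, v₂ = √(μ/r₂) = 20.269 km/s.
Transfer-orbit speed at r₂: v_p = √[μ(2/r₂ − 1/a_t)] = 26.072 km/s.
Second burn Δv₂ = |v₂ − v_p| = 5.803 km/s.
Total Δv = Δv₁ + Δv₂ = 9.621 km/s.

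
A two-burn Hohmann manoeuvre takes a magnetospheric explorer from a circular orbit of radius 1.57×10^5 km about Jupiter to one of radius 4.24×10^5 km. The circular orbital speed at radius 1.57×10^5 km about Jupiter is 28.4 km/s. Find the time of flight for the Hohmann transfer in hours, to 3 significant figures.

t = 12.1 hours

From the circular-orbit relation v² = μ/r at r = 1.57×10^5 km: μ = v²r = (28.4)² × 1.57×10^5 = 1.26630×10^8 km³/s².
Transfer-ellipse semi-major axis a_t = (r₁ + r₂)/2 = (1.570×10^5 + 4.240×10^5)/2 = 2.905×10^5 km.
Transfer time t = π√(a_t³/μ) = π√((2.905×10^5)³ / 1.26630×10^8) = 43710 s.
Converting: 43710 s ÷ 3600 s/hour = 12.1 hours.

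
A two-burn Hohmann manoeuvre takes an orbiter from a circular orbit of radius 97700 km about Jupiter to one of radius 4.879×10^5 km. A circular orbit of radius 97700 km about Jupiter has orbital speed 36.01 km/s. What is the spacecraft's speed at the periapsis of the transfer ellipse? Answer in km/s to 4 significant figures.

v = 46.48 km/s

From the circular-orbit relation v² = μ/r at r = 97700 km: μ = v²r = (36.01)² × 97700 = 1.26690×10^8 km³/s².
Transfer-ellipse semi-major axis a_t = (r₁ + r₂)/2 = (97700 + 4.879×10^5)/2 = 2.928×10^5 km.
At periapsis, r = 97700 km.
Vis-viva: v = √[μ(2/r − 1/a_t)] = √[1.26690×10^8 × (2/97700 − 1/2.928×10^5)] = 46.48 km/s.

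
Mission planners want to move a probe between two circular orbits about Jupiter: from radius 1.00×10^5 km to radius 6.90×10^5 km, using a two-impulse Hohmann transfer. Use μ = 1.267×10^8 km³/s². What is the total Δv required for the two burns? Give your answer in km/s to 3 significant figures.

Δv = 18.2 km/s

The Hohmann ellipse has a_t = (r₁ + r₂)/2 = 3.950×10^5 km.
Circular speed at r₁: v₁ = √(μ/r₁) = √(1.267×10^8/1.000×10^5) = 35.595 km/s.
On the transfer ellipse at r₁, vis-viva equation gives v_p = √[μ(2/r₁ − 1/a_t)] = 47.045 km/s.
First burn Δv₁ = |v_p − v₁| = 11.45 km/s.
At r₂, v₂ = √(μ/r₂) = 13.551 km/s.
Transfer-orbit speed at r₂: v_a = √[μ(2/r₂ − 1/a_t)] = 6.8181 km/s.
Second burn Δv₂ = |v₂ − v_a| = 6.733 km/s.
Total Δv = Δv₁ + Δv₂ = 18.18 km/s.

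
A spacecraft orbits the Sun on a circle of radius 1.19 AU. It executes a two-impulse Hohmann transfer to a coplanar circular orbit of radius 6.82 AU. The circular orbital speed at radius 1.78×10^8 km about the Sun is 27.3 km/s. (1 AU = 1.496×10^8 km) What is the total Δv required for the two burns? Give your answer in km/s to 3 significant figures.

Δv = 13.5 km/s

From the circular-orbit relation v² = μ/r at r = 1.78×10^8 km: μ = v²r = (27.3)² × 1.78×10^8 = 1.32662×10^11 km³/s².
In km: r₁ = 1.19 × 1.496×10^8 = 1.78024×10^8 km; r₂ = 6.82 × 1.496×10^8 = 1.020272×10^9 km.
Semi-major axis of the transfer orbit: a_t = (1.78024×10^8 + 1.020272×10^9)/2 = 5.99148×10^8 km.
At r₁ the circular-orbit speed is v₁ = √(μ/r₁) = 27.298 km/s.
Transfer-orbit speed at r₁ (v² = μ(2/r − 1/a)): v_p = √[μ(2/r₁ − 1/a_t)] = 35.622 km/s.
First burn Δv₁ = |v_p − v₁| = 8.324 km/s.
At r₂, v₂ = √(μ/r₂) = 11.403 km/s.
Transfer-orbit speed at r₂: v_a = √[μ(2/r₂ − 1/a_t)] = 6.2157 km/s.
Second burn Δv₂ = |v₂ − v_a| = 5.187 km/s.
Total Δv = Δv₁ + Δv₂ = 13.51 km/s.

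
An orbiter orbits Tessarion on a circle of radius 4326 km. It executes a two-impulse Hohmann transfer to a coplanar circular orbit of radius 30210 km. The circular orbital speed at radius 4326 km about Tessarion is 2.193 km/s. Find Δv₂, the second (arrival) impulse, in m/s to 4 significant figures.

From the circular-orbit relation v² = μ/r at r = 4326 km: μ = v²r = (2.193)² × 4326 = 20804.8 km³/s².
Transfer-ellipse semi-major axis a_t = (r₁ + r₂)/2 = (4326 + 30210)/2 = 17268 km.
Circular speed at r = 30210 km: v_c = √(μ/r) = 0.8299 km/s.
Transfer-orbit speed at the same r (vis-viva, a = a_t): v_t = √[μ(2/r − 1/a_t)] = 0.4154 km/s.
Δv₂ = |v_t − v_c| = |0.4154 − 0.8299| = 0.4145 km/s.

Δv₂ = 414.5 m/s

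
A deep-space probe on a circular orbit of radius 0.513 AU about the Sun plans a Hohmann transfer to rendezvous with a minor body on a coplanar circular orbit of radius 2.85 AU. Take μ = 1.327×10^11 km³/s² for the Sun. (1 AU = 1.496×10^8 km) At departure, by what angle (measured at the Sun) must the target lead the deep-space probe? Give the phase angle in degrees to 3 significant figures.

φ = 98.4°

In km: r₁ = 0.513 × 1.496×10^8 = 7.67448×10^7 km; r₂ = 2.85 × 1.496×10^8 = 4.2636×10^8 km.
The Hohmann ellipse has a_t = (r₁ + r₂)/2 = 2.515524×10^8 km.
Transfer time t = π√(a_t³/μ) = 3.4408×10^7 s.
The target's mean motion on its circular orbit is ω₂ = √(μ/r₂³) = 4.1378×10^-8 rad/s.
Angle swept by the target during transfer: ω₂·t = 1.4237 rad = 81.57°.
Arrival is 180° from departure on the ellipse, so φ = 180° − 81.57° = 98.4°.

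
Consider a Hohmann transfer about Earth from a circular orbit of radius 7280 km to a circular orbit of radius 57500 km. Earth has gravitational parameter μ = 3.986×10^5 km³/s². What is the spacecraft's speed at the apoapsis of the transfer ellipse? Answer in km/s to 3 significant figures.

v = 1.25 km/s

Transfer-ellipse semi-major axis a_t = (r₁ + r₂)/2 = (7280 + 57500)/2 = 32390 km.
The apoapsis of the transfer ellipse is at r = 57500 km.
Applying v² = μ(2/r − 1/a_t): v = 1.248 km/s.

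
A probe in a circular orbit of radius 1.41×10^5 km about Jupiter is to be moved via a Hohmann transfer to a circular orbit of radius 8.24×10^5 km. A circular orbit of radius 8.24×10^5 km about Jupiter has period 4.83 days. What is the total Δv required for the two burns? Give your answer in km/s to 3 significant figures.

From Kepler's third law T² = 4π²r³/μ at r = 8.24×10^5 km, T = 4.83 days = 4.83 × 86400 s = 4.17312×10^5 s: μ = 4π²r³/T² = 1.26829×10^8 km³/s².
The Hohmann ellipse has a_t = (r₁ + r₂)/2 = 4.825×10^5 km.
Circular speed at r₁: v₁ = √(μ/r₁) = √(1.26829×10^8/1.410×10^5) = 29.992 km/s.
On the transfer ellipse at r₁, vis-viva gives v_p = √[μ(2/r₁ − 1/a_t)] = 39.194 km/s.
First burn Δv₁ = |v_p − v₁| = 9.202 km/s.
At r₂, v₂ = √(μ/r₂) = 12.4064 km/s.
Transfer-orbit speed at r₂: v_a = √[μ(2/r₂ − 1/a_t)] = 6.70667 km/s.
Second burn Δv₂ = |v₂ − v_a| = 5.700 km/s.
Δv = Δv₁ + Δv₂ = 9.202 + 5.700 = 14.90 km/s.

Δv = 14.9 km/s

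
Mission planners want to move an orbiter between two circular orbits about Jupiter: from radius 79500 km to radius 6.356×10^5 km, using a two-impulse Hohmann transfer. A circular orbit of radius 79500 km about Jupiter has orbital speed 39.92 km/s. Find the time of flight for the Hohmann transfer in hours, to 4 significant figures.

t = 16.58 hours

From the circular-orbit relation v² = μ/r at r = 79500 km: μ = v²r = (39.92)² × 79500 = 1.26692×10^8 km³/s².
Transfer-ellipse semi-major axis a_t = (r₁ + r₂)/2 = (79500 + 6.356×10^5)/2 = 3.5755×10^5 km.
Transfer time t = π√(a_t³/μ) = π√((3.5755×10^5)³ / 1.26692×10^8) = 59673 s.
Converting: 59673 s ÷ 3600 s/hour = 16.58 hours.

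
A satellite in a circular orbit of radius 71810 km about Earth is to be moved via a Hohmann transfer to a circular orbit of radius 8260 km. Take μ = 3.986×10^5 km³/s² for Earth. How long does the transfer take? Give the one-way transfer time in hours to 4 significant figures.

t = 11.07 hours

The Hohmann ellipse has a_t = (r₁ + r₂)/2 = 40035 km.
Half the transfer-orbit period gives t = π√(a_t³/μ) = 39860 s.
Converting: 39860 s ÷ 3600 s/hour = 11.07 hours.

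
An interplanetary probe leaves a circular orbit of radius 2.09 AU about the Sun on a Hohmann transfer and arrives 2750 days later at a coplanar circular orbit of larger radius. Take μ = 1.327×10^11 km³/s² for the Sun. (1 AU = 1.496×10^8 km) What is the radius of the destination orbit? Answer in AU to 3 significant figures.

In km: r₁ = 2.09 × 1.496×10^8 = 3.12664×10^8 km.
Transfer time t = 2750 days = 2.376×10^8 s, and t = π√(a_t³/μ).
So a_t = (μ t²/π²)^(1/3) = (1.327×10^11 × (2.376×10^8)² / π²)^(1/3) = 9.1220×10^8 km.
Since a_t = (r₁ + r₂)/2, r₂ = 2a_t − r₁ = 2×9.1220×10^8 − 3.12664×10^8 = 1.511736×10^9 km.
In AU: r₂ = 1.511736×10^9 / 1.496×10^8 = 10.1 AU.

r₂ = 10.1 AU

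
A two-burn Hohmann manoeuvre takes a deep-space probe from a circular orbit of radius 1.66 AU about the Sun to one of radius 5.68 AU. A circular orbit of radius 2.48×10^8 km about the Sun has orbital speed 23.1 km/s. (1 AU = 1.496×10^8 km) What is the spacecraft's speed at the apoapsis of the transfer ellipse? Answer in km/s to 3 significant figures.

v = 8.39 km/s

From the circular-orbit relation v² = μ/r at r = 2.48×10^8 km: μ = v²r = (23.1)² × 2.48×10^8 = 1.32335×10^11 km³/s².
In km: r₁ = 1.66 × 1.496×10^8 = 2.48336×10^8 km; r₂ = 5.68 × 1.496×10^8 = 8.49728×10^8 km.
Transfer-ellipse semi-major axis a_t = (r₁ + r₂)/2 = (2.48336×10^8 + 8.49728×10^8)/2 = 5.49032×10^8 km.
The apoapsis of the transfer ellipse is at r = 8.49728×10^8 km.
Applying v² = μ(2/r − 1/a_t): v = 8.393 km/s.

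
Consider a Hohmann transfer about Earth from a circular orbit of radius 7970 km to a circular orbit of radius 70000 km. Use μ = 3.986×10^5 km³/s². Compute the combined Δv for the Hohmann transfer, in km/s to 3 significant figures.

The Hohmann ellipse has a_t = (r₁ + r₂)/2 = 38985 km.
At r₁ the circular-orbit speed is v₁ = √(μ/r₁) = 7.07195 km/s.
On the transfer ellipse at r₁, v² = μ(2/r − 1/a) gives v_p = √[μ(2/r₁ − 1/a_t)] = 9.47632 km/s.
First burn Δv₁ = |v_p − v₁| = 2.4044 km/s.
Circular speed at r₂: v₂ = √(μ/r₂) = 2.38627 km/s.
Transfer-orbit speed at r₂: v_a = √[μ(2/r₂ − 1/a_t)] = 1.07895 km/s.
Second burn Δv₂ = |v₂ − v_a| = 1.3073 km/s.
Total Δv = Δv₁ + Δv₂ = 3.712 km/s.

Δv = 3.71 km/s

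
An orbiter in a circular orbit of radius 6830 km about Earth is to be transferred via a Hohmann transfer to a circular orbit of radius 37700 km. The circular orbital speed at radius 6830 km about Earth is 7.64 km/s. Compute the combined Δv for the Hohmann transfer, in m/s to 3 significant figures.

Δv = 3750 m/s

From the circular-orbit relation v² = μ/r at r = 6830 km: μ = v²r = (7.64)² × 6830 = 3.98664×10^5 km³/s².
The Hohmann ellipse has a_t = (r₁ + r₂)/2 = 22265 km.
Circular speed at r₁: v₁ = √(μ/r₁) = √(3.98664×10^5/6830) = 7.6400 km/s.
Transfer-orbit speed at r₁ (vis-viva equation): v_p = √[μ(2/r₁ − 1/a_t)] = 9.9415 km/s.
First burn Δv₁ = |v_p − v₁| = 2.3015 km/s.
At r₂, v₂ = √(μ/r₂) = 3.2519 km/s.
Transfer-orbit speed at r₂: v_a = √[μ(2/r₂ − 1/a_t)] = 1.8011 km/s.
Second burn Δv₂ = |v₂ − v_a| = 1.4508 km/s.
Δv = Δv₁ + Δv₂ = 2.3015 + 1.4508 = 3.752 km/s.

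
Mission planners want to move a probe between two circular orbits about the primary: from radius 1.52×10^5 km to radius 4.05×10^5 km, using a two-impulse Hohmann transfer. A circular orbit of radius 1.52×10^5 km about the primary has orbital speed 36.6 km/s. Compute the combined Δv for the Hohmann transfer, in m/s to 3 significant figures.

From the circular-orbit relation v² = μ/r at r = 1.52×10^5 km: μ = v²r = (36.6)² × 1.52×10^5 = 2.03613×10^8 km³/s².
Semi-major axis of the transfer orbit: a_t = (1.520×10^5 + 4.050×10^5)/2 = 2.785×10^5 km.
At r₁ the circular-orbit speed is v₁ = √(μ/r₁) = 36.600 km/s.
Transfer-orbit speed at r₁ (v² = μ(2/r − 1/a)): v_p = √[μ(2/r₁ − 1/a_t)] = 44.136 km/s.
First burn Δv₁ = |v_p − v₁| = 7.536 km/s.
Circular speed at r₂: v₂ = √(μ/r₂) = 22.422 km/s.
Transfer-orbit speed at r₂: v_a = √[μ(2/r₂ − 1/a_t)] = 16.565 km/s.
Second burn Δv₂ = |v₂ − v_a| = 5.857 km/s.
Total Δv = Δv₁ + Δv₂ = 13.39 km/s.

Δv = 13400 m/s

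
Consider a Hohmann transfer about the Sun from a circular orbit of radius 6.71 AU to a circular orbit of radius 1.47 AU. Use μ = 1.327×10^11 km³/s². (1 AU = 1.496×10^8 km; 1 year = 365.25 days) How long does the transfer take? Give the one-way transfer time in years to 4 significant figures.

t = 4.136 years

In km: r₁ = 6.71 × 1.496×10^8 = 1.003816×10^9 km; r₂ = 1.47 × 1.496×10^8 = 2.19912×10^8 km.
The Hohmann ellipse has a_t = (r₁ + r₂)/2 = 6.11864×10^8 km.
Half the transfer-orbit period gives t = π√(a_t³/μ) = 1.3053×10^8 s.
Converting: 1.3053×10^8 s ÷ 3.15576×10^7 s/year (365.25 × 86400) = 4.136 years.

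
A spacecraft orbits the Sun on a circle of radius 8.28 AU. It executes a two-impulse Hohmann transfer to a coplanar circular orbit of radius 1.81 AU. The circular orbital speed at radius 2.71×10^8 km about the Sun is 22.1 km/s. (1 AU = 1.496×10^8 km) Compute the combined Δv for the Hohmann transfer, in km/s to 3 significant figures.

From the circular-orbit relation v² = μ/r at r = 2.71×10^8 km: μ = v²r = (22.1)² × 2.71×10^8 = 1.32359×10^11 km³/s².
In km: r₁ = 8.28 × 1.496×10^8 = 1.238688×10^9 km; r₂ = 1.81 × 1.496×10^8 = 2.70776×10^8 km.
Semi-major axis of the transfer orbit: a_t = (1.238688×10^9 + 2.70776×10^8)/2 = 7.54732×10^8 km.
Circular speed at r₁: v₁ = √(μ/r₁) = √(1.32359×10^11/1.238688×10^9) = 10.337 km/s.
On the transfer ellipse at r₁, vis-viva gives v_a = √[μ(2/r₁ − 1/a_t)] = 6.1916 km/s.
First burn Δv₁ = |v_a − v₁| = 4.145 km/s.
Circular speed at r₂: v₂ = √(μ/r₂) = 22.109 km/s.
Transfer-orbit speed at r₂: v_p = √[μ(2/r₂ − 1/a_t)] = 28.324 km/s.
Second burn Δv₂ = |v₂ − v_p| = 6.215 km/s.
Δv = Δv₁ + Δv₂ = 4.145 + 6.215 = 10.36 km/s.

Δv = 10.4 km/s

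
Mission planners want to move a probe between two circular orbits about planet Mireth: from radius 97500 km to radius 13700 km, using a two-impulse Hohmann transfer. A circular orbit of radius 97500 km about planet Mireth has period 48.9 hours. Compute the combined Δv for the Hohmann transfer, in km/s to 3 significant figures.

Δv = 4.76 km/s

From Kepler's third law T² = 4π²r³/μ at r = 97500 km, T = 48.9 hours = 48.9 × 3600 s = 1.7604×10^5 s: μ = 4π²r³/T² = 1.18073×10^6 km³/s².
Transfer-ellipse semi-major axis a_t = (r₁ + r₂)/2 = (97500 + 13700)/2 = 55600 km.
Circular speed at r₁: v₁ = √(μ/r₁) = √(1.18073×10^6/97500) = 3.480 km/s.
On the transfer ellipse at r₁, vis-viva equation gives v_a = √[μ(2/r₁ − 1/a_t)] = 1.727 km/s.
First burn Δv₁ = |v_a − v₁| = 1.753 km/s.
At r₂, v₂ = √(μ/r₂) = 9.2836 km/s.
Transfer-orbit speed at r₂: v_p = √[μ(2/r₂ − 1/a_t)] = 12.294 km/s.
Second burn Δv₂ = |v₂ − v_p| = 3.010 km/s.
Δv = Δv₁ + Δv₂ = 1.753 + 3.010 = 4.763 km/s.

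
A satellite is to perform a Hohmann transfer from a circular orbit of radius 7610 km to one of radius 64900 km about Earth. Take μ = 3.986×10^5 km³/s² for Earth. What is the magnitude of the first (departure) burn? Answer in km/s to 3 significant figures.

Δv₁ = 2.45 km/s

Semi-major axis of the transfer orbit: a_t = (7610 + 64900)/2 = 36255 km.
Circular speed at r = 7610 km: v_c = √(μ/r) = 7.237 km/s.
Transfer-orbit speed at the same r (vis-viva, a = a_t): v_t = √[μ(2/r − 1/a_t)] = 9.683 km/s.
Δv₁ = |v_t − v_c| = |9.683 − 7.237| = 2.446 km/s.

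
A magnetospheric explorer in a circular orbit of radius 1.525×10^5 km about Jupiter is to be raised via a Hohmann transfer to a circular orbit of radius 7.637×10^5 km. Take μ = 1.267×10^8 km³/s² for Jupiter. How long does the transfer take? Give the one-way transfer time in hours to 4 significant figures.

Transfer-ellipse semi-major axis a_t = (r₁ + r₂)/2 = (1.525×10^5 + 7.637×10^5)/2 = 4.581×10^5 km.
By Kepler's third law the transfer-orbit period is T = 2π√(a_t³/μ), so t = T/2 = 86540 s.
Converting: 86540 s ÷ 3600 s/hour = 24.04 hours.

t = 24.04 hours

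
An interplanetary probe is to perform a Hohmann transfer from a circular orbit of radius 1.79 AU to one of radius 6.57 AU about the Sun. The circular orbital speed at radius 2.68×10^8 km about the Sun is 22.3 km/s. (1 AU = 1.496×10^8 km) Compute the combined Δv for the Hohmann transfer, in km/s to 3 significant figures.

Δv = 9.68 km/s

From the circular-orbit relation v² = μ/r at r = 2.68×10^8 km: μ = v²r = (22.3)² × 2.68×10^8 = 1.33274×10^11 km³/s².
In km: r₁ = 1.79 × 1.496×10^8 = 2.67784×10^8 km; r₂ = 6.57 × 1.496×10^8 = 9.82872×10^8 km.
Semi-major axis of the transfer orbit: a_t = (2.67784×10^8 + 9.82872×10^8)/2 = 6.25328×10^8 km.
Circular speed at r₁: v₁ = √(μ/r₁) = √(1.33274×10^11/2.67784×10^8) = 22.31 km/s.
On the transfer ellipse at r₁, vis-viva equation gives v_p = √[μ(2/r₁ − 1/a_t)] = 27.97 km/s.
First burn Δv₁ = |v_p − v₁| = 5.660 km/s.
At r₂, v₂ = √(μ/r₂) = 11.6446 km/s.
Transfer-orbit speed at r₂: v_a = √[μ(2/r₂ − 1/a_t)] = 7.62013 km/s.
Second burn Δv₂ = |v₂ − v_a| = 4.024 km/s.
Total Δv = Δv₁ + Δv₂ = 9.684 km/s.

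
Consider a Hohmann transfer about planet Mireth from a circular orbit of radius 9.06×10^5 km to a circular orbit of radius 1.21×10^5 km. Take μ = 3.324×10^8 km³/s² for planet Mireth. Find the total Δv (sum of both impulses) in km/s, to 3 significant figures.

Semi-major axis of the transfer orbit: a_t = (9.060×10^5 + 1.210×10^5)/2 = 5.135×10^5 km.
Circular speed at r₁: v₁ = √(μ/r₁) = √(3.324×10^8/9.060×10^5) = 19.1543 km/s.
On the transfer ellipse at r₁, v² = μ(2/r − 1/a) gives v_a = √[μ(2/r₁ − 1/a_t)] = 9.29799 km/s.
First burn Δv₁ = |v_a − v₁| = 9.8563 km/s.
At r₂, v₂ = √(μ/r₂) = 52.413 km/s.
Transfer-orbit speed at r₂: v_p = √[μ(2/r₂ − 1/a_t)] = 69.620 km/s.
Second burn Δv₂ = |v₂ − v_p| = 17.207 km/s.
Total Δv = Δv₁ + Δv₂ = 27.06 km/s.

Δv = 27.1 km/s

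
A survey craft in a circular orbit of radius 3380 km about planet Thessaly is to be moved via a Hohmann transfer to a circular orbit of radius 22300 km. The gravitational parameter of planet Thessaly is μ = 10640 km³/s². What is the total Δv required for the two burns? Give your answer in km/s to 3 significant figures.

Δv = 0.900 km/s

Semi-major axis of the transfer orbit: a_t = (3380 + 22300)/2 = 12840 km.
At r₁ the circular-orbit speed is v₁ = √(μ/r₁) = 1.774 km/s.
Transfer-orbit speed at r₁ (vis-viva): v_p = √[μ(2/r₁ − 1/a_t)] = 2.338 km/s.
First burn Δv₁ = |v_p − v₁| = 0.5640 km/s.
Circular speed at r₂: v₂ = √(μ/r₂) = 0.6907 km/s.
Transfer-orbit speed at r₂: v_a = √[μ(2/r₂ − 1/a_t)] = 0.3544 km/s.
Second burn Δv₂ = |v₂ − v_a| = 0.3363 km/s.
Total Δv = Δv₁ + Δv₂ = 0.9003 km/s.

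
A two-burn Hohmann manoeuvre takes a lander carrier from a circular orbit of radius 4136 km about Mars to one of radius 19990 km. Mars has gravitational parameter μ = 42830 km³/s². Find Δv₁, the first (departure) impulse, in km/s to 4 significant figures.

The Hohmann ellipse has a_t = (r₁ + r₂)/2 = 12063 km.
On the circular orbit at r = 4136 km, v_c = √(μ/r) = 3.2180 km/s.
Transfer-orbit speed at the same r (vis-viva, a = a_t): v_t = √[μ(2/r − 1/a_t)] = 4.1425 km/s.
Δv₁ = |v_t − v_c| = |4.1425 − 3.2180| = 0.9245 km/s.

Δv₁ = 0.9245 km/s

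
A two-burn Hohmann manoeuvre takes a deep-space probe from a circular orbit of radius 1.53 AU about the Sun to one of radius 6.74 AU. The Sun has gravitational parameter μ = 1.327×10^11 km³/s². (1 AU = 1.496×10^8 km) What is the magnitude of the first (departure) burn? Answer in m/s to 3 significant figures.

In km: r₁ = 1.53 × 1.496×10^8 = 2.28888×10^8 km; r₂ = 6.74 × 1.496×10^8 = 1.008304×10^9 km.
Semi-major axis of the transfer orbit: a_t = (2.28888×10^8 + 1.008304×10^9)/2 = 6.18596×10^8 km.
On the circular orbit at r = 2.28888×10^8 km, v_c = √(μ/r) = 24.078 km/s.
Vis-viva on the transfer ellipse at r = 2.28888×10^8 km gives v_t = √[μ(2/r − 1/a_t)] = 30.741 km/s.
Δv₁ = |v_t − v_c| = |30.741 − 24.078| = 6.663 km/s.

Δv₁ = 6660 m/s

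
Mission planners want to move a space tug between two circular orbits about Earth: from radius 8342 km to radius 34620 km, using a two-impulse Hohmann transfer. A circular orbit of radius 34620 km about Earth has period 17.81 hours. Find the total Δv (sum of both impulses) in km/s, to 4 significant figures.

From Kepler's third law T² = 4π²r³/μ at r = 34620 km, T = 17.81 hours = 17.81 × 3600 s = 64116 s: μ = 4π²r³/T² = 3.98481×10^5 km³/s².
Transfer-ellipse semi-major axis a_t = (r₁ + r₂)/2 = (8342 + 34620)/2 = 21481 km.
At r₁ the circular-orbit speed is v₁ = √(μ/r₁) = 6.911 km/s.
On the transfer ellipse at r₁, v² = μ(2/r − 1/a) gives v_p = √[μ(2/r₁ − 1/a_t)] = 8.774 km/s.
First burn Δv₁ = |v_p − v₁| = 1.863 km/s.
Circular speed at r₂: v₂ = √(μ/r₂) = 3.39266 km/s.
Transfer-orbit speed at r₂: v_a = √[μ(2/r₂ − 1/a_t)] = 2.11421 km/s.
Second burn Δv₂ = |v₂ − v_a| = 1.278 km/s.
Δv = Δv₁ + Δv₂ = 1.863 + 1.278 = 3.141 km/s.

Δv = 3.141 km/s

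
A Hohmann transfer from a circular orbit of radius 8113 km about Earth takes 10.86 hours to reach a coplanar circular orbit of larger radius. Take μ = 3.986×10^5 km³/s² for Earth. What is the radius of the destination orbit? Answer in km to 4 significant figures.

r₂ = 70930 km

Transfer time t = 10.86 hours = 39096 s, and t = π√(a_t³/μ).
So a_t = (μ t²/π²)^(1/3) = (3.986×10^5 × (39096)² / π²)^(1/3) = 39522 km.
Since a_t = (r₁ + r₂)/2, r₂ = 2a_t − r₁ = 2×39522 − 8113 = 70931 km.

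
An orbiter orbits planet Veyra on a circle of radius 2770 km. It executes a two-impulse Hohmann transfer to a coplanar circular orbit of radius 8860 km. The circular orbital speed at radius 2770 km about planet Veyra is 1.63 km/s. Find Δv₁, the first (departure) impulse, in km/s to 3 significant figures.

From the circular-orbit relation v² = μ/r at r = 2770 km: μ = v²r = (1.63)² × 2770 = 7359.61 km³/s².
Transfer-ellipse semi-major axis a_t = (r₁ + r₂)/2 = (2770 + 8860)/2 = 5815 km.
Circular speed at r = 2770 km: v_c = √(μ/r) = 1.630 km/s.
Vis-viva on the transfer ellipse at r = 2770 km gives v_t = √[μ(2/r − 1/a_t)] = 2.012 km/s.
Δv₁ = |v_t − v_c| = |2.012 − 1.630| = 0.3820 km/s.

Δv₁ = 0.382 km/s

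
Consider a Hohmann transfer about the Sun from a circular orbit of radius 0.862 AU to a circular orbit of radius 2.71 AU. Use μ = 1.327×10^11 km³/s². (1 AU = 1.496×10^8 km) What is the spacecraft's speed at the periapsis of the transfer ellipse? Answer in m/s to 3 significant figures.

In km: r₁ = 0.862 × 1.496×10^8 = 1.289552×10^8 km; r₂ = 2.71 × 1.496×10^8 = 4.05416×10^8 km.
Transfer-ellipse semi-major axis a_t = (r₁ + r₂)/2 = (1.289552×10^8 + 4.05416×10^8)/2 = 2.671856×10^8 km.
At periapsis, r = 1.289552×10^8 km.
Vis-viva: v = √[μ(2/r − 1/a_t)] = √[1.327×10^11 × (2/1.289552×10^8 − 1/2.671856×10^8)] = 39.51 km/s.

v = 39500 m/s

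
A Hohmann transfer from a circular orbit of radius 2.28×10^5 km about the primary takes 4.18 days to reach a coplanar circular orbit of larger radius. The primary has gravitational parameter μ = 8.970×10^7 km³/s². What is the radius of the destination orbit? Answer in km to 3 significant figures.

r₂ = 1.89×10^6 km

Transfer time t = 4.18 days = 3.61152×10^5 s, and t = π√(a_t³/μ).
So a_t = (μ t²/π²)^(1/3) = (8.970×10^7 × (3.61152×10^5)² / π²)^(1/3) = 1.0583×10^6 km.
Since a_t = (r₁ + r₂)/2, r₂ = 2a_t − r₁ = 2×1.0583×10^6 − 2.280×10^5 = 1.8886×10^6 km.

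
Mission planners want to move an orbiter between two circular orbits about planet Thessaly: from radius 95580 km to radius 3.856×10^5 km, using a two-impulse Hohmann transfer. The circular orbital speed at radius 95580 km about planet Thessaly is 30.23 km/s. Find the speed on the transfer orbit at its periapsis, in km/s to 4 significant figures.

v = 38.27 km/s

From the circular-orbit relation v² = μ/r at r = 95580 km: μ = v²r = (30.23)² × 95580 = 8.73461×10^7 km³/s².
Transfer-ellipse semi-major axis a_t = (r₁ + r₂)/2 = (95580 + 3.856×10^5)/2 = 2.4059×10^5 km.
The periapsis of the transfer ellipse is at r = 95580 km.
Vis-viva: v = √[μ(2/r − 1/a_t)] = √[8.73461×10^7 × (2/95580 − 1/2.4059×10^5)] = 38.27 km/s.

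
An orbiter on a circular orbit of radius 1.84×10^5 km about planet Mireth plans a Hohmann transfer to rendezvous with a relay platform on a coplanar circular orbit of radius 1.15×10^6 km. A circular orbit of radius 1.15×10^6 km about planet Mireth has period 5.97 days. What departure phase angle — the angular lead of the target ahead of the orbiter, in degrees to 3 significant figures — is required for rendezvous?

φ = 100°

From Kepler's third law T² = 4π²r³/μ at r = 1.15×10^6 km, T = 5.97 days = 5.97 × 86400 s = 5.15808×10^5 s: μ = 4π²r³/T² = 2.25672×10^8 km³/s².
Semi-major axis of the transfer orbit: a_t = (1.840×10^5 + 1.150×10^6)/2 = 6.670×10^5 km.
Transfer time t = π√(a_t³/μ) = 1.1392×10^5 s.
The target's mean motion on its circular orbit is ω₂ = √(μ/r₂³) = 1.2181×10^-5 rad/s.
Angle swept by the target during transfer: ω₂·t = 1.3877 rad = 79.51°.
The orbiter traverses 180° on the transfer ellipse, so the target must lead by 180° − 79.51° = 100°.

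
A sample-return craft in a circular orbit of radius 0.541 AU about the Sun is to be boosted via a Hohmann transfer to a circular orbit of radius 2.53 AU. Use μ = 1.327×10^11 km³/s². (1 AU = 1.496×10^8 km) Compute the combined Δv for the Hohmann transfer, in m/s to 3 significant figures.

Δv = 19100 m/s

In km: r₁ = 0.541 × 1.496×10^8 = 8.09336×10^7 km; r₂ = 2.53 × 1.496×10^8 = 3.78488×10^8 km.
The Hohmann ellipse has a_t = (r₁ + r₂)/2 = 2.297108×10^8 km.
At r₁ the circular-orbit speed is v₁ = √(μ/r₁) = 40.492 km/s.
Transfer-orbit speed at r₁ (vis-viva): v_p = √[μ(2/r₁ − 1/a_t)] = 51.976 km/s.
First burn Δv₁ = |v_p − v₁| = 11.48 km/s.
At r₂, v₂ = √(μ/r₂) = 18.72 km/s.
Transfer-orbit speed at r₂: v_a = √[μ(2/r₂ − 1/a_t)] = 11.11 km/s.
Second burn Δv₂ = |v₂ − v_a| = 7.610 km/s.
Total Δv = Δv₁ + Δv₂ = 19.09 km/s.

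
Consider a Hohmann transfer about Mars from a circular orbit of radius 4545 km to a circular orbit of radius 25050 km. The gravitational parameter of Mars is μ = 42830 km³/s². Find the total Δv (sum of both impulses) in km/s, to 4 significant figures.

Δv = 1.507 km/s

The Hohmann ellipse has a_t = (r₁ + r₂)/2 = 14797.5 km.
Circular speed at r₁: v₁ = √(μ/r₁) = √(42830/4545) = 3.0698 km/s.
Transfer-orbit speed at r₁ (vis-viva): v_p = √[μ(2/r₁ − 1/a_t)] = 3.9941 km/s.
First burn Δv₁ = |v_p − v₁| = 0.9243 km/s.
At r₂, v₂ = √(μ/r₂) = 1.3076 km/s.
Transfer-orbit speed at r₂: v_a = √[μ(2/r₂ − 1/a_t)] = 0.72467 km/s.
Second burn Δv₂ = |v₂ − v_a| = 0.5829 km/s.
Total Δv = Δv₁ + Δv₂ = 1.507 km/s.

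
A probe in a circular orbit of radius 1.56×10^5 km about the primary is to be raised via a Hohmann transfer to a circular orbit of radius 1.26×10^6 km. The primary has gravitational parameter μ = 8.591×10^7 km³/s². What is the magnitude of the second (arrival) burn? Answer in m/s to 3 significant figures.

The Hohmann ellipse has a_t = (r₁ + r₂)/2 = 7.080×10^5 km.
On the circular orbit at r = 1.260×10^6 km, v_c = √(μ/r) = 8.257 km/s.
Transfer-orbit speed at the same r (vis-viva, a = a_t): v_t = √[μ(2/r − 1/a_t)] = 3.876 km/s.
Δv₂ = |v_t − v_c| = |3.876 − 8.257| = 4.381 km/s.

Δv₂ = 4380 m/s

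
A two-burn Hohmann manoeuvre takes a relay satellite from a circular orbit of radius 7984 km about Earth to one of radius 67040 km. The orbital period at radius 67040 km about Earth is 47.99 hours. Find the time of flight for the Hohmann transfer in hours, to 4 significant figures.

From Kepler's third law T² = 4π²r³/μ at r = 67040 km, T = 47.99 hours = 47.99 × 3600 s = 1.72764×10^5 s: μ = 4π²r³/T² = 3.98525×10^5 km³/s².
Transfer-ellipse semi-major axis a_t = (r₁ + r₂)/2 = (7984 + 67040)/2 = 37512 km.
By Kepler's third law the transfer-orbit period is T = 2π√(a_t³/μ), so t = T/2 = 36160 s.
Converting: 36160 s ÷ 3600 s/hour = 10.04 hours.

t = 10.04 hours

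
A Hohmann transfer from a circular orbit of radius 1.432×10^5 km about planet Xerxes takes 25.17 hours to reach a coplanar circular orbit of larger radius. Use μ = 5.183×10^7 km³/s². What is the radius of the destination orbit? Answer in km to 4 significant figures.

r₂ = 5.581×10^5 km

Transfer time t = 25.17 hours = 90612 s, and t = π√(a_t³/μ).
So a_t = (μ t²/π²)^(1/3) = (5.183×10^7 × (90612)² / π²)^(1/3) = 3.5066×10^5 km.
Since a_t = (r₁ + r₂)/2, r₂ = 2a_t − r₁ = 2×3.5066×10^5 − 1.432×10^5 = 5.5812×10^5 km.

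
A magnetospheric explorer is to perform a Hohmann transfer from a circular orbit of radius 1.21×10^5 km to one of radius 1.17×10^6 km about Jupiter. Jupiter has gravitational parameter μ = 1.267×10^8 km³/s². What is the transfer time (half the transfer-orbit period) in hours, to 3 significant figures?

Transfer-ellipse semi-major axis a_t = (r₁ + r₂)/2 = (1.210×10^5 + 1.170×10^6)/2 = 6.455×10^5 km.
By Kepler's third law the transfer-orbit period is T = 2π√(a_t³/μ), so t = T/2 = 1.447×10^5 s.
Converting: 1.447×10^5 s ÷ 3600 s/hour = 40.2 hours.

t = 40.2 hours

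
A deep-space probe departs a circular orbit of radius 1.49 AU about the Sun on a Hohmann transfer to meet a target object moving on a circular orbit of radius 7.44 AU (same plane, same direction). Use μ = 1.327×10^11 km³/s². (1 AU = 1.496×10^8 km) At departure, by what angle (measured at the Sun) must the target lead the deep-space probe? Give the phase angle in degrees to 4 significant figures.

In km: r₁ = 1.49 × 1.496×10^8 = 2.22904×10^8 km; r₂ = 7.44 × 1.496×10^8 = 1.113024×10^9 km.
Transfer-ellipse semi-major axis a_t = (r₁ + r₂)/2 = (2.22904×10^8 + 1.113024×10^9)/2 = 6.67964×10^8 km.
Transfer time t = π√(a_t³/μ) = 1.48883×10^8 s.
Target angular speed ω₂ = √(μ/r₂³) = 9.81022×10^-9 rad/s.
Angle swept by the target during transfer: ω₂·t = 1.46057 rad = 83.68°.
The deep-space probe traverses 180° on the transfer ellipse, so the target must lead by 180° − 83.68° = 96.32°.

φ = 96.32°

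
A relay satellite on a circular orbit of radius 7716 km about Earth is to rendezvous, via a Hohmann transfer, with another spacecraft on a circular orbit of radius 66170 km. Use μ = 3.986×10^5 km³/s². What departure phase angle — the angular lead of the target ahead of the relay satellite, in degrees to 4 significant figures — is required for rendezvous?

Transfer-ellipse semi-major axis a_t = (r₁ + r₂)/2 = (7716 + 66170)/2 = 36943 km.
Transfer time t = π√(a_t³/μ) = 35333 s.
The target's mean motion on its circular orbit is ω₂ = √(μ/r₂³) = 3.7092×10^-5 rad/s.
Angle swept by the target during transfer: ω₂·t = 1.3106 rad = 75.09°.
The relay satellite traverses 180° on the transfer ellipse, so the target must lead by 180° − 75.09° = 104.9°.

φ = 104.9°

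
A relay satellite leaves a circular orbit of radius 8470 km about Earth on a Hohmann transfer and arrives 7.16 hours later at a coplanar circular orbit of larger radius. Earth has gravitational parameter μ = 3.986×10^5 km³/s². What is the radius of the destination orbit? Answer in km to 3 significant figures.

Transfer time t = 7.16 hours = 25776 s, and t = π√(a_t³/μ).
So a_t = (μ t²/π²)^(1/3) = (3.986×10^5 × (25776)² / π²)^(1/3) = 29938 km.
Since a_t = (r₁ + r₂)/2, r₂ = 2a_t − r₁ = 2×29938 − 8470 = 51406 km.

r₂ = 51400 km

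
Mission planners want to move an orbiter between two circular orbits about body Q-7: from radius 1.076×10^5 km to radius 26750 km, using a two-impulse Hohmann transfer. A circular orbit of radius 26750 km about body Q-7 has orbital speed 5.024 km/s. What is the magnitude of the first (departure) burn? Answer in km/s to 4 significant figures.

Δv₁ = 0.9242 km/s

From the circular-orbit relation v² = μ/r at r = 26750 km: μ = v²r = (5.024)² × 26750 = 6.75185×10^5 km³/s².
The Hohmann ellipse has a_t = (r₁ + r₂)/2 = 67175 km.
Circular speed at r = 1.076×10^5 km: v_c = √(μ/r) = 2.5050 km/s.
Vis-viva on the transfer ellipse at r = 1.076×10^5 km gives v_t = √[μ(2/r − 1/a_t)] = 1.5808 km/s.
Δv₁ = |v_t − v_c| = |1.5808 − 2.5050| = 0.9242 km/s.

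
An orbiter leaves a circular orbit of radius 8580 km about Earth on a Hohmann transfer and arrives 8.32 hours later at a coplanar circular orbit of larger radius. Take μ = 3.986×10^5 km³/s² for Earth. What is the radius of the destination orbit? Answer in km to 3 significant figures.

Transfer time t = 8.32 hours = 29952 s, and t = π√(a_t³/μ).
So a_t = (μ t²/π²)^(1/3) = (3.986×10^5 × (29952)² / π²)^(1/3) = 33090 km.
Since a_t = (r₁ + r₂)/2, r₂ = 2a_t − r₁ = 2×33090 − 8580 = 57600 km.

r₂ = 57600 km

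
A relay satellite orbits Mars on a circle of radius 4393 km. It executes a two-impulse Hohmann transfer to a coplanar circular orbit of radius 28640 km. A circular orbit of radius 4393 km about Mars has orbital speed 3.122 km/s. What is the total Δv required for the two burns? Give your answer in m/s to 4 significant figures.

From the circular-orbit relation v² = μ/r at r = 4393 km: μ = v²r = (3.122)² × 4393 = 42818.1 km³/s².
Transfer-ellipse semi-major axis a_t = (r₁ + r₂)/2 = (4393 + 28640)/2 = 16516.5 km.
Circular speed at r₁: v₁ = √(μ/r₁) = √(42818.1/4393) = 3.1220 km/s.
Transfer-orbit speed at r₁ (v² = μ(2/r − 1/a)): v_p = √[μ(2/r₁ − 1/a_t)] = 4.1111 km/s.
First burn Δv₁ = |v_p − v₁| = 0.9891 km/s.
Circular speed at r₂: v₂ = √(μ/r₂) = 1.2227 km/s.
Transfer-orbit speed at r₂: v_a = √[μ(2/r₂ − 1/a_t)] = 0.63059 km/s.
Second burn Δv₂ = |v₂ − v_a| = 0.5921 km/s.
Total Δv = Δv₁ + Δv₂ = 1.581 km/s.

Δv = 1581 m/s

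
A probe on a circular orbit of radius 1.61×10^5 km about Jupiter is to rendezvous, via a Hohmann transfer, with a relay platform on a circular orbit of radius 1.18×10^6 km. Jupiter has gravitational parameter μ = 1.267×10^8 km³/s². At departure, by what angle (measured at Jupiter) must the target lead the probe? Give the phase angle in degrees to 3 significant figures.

Semi-major axis of the transfer orbit: a_t = (1.610×10^5 + 1.180×10^6)/2 = 6.705×10^5 km.
The half-period of the transfer ellipse is t = π√(a_t³/μ) = 1.53236×10^5 s.
The target's mean motion on its circular orbit is ω₂ = √(μ/r₂³) = 8.78143×10^-6 rad/s.
Angle swept by the target during transfer: ω₂·t = 1.3456 rad = 77.10°.
The probe traverses 180° on the transfer ellipse, so the target must lead by 180° − 77.10° = 103°.

φ = 103°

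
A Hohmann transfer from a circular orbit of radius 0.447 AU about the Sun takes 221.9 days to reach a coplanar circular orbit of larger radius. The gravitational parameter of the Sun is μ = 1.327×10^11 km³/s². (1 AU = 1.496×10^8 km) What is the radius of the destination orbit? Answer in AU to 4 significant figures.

In km: r₁ = 0.447 × 1.496×10^8 = 6.68712×10^7 km.
Transfer time t = 221.9 days = 1.917216×10^7 s, and t = π√(a_t³/μ).
So a_t = (μ t²/π²)^(1/3) = (1.327×10^11 × (1.917216×10^7)² / π²)^(1/3) = 1.7034×10^8 km.
Since a_t = (r₁ + r₂)/2, r₂ = 2a_t − r₁ = 2×1.7034×10^8 − 6.68712×10^7 = 2.738088×10^8 km.
In AU: r₂ = 2.738088×10^8 / 1.496×10^8 = 1.830 AU.

r₂ = 1.830 AU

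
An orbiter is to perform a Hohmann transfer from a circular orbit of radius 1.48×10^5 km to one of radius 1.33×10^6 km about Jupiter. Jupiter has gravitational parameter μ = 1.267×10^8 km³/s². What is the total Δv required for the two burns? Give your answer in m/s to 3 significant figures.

Δv = 15400 m/s

The Hohmann ellipse has a_t = (r₁ + r₂)/2 = 7.390×10^5 km.
At r₁ the circular-orbit speed is v₁ = √(μ/r₁) = 29.25886 km/s.
Transfer-orbit speed at r₁ (v² = μ(2/r − 1/a)): v_p = √[μ(2/r₁ − 1/a_t)] = 39.25193 km/s.
First burn Δv₁ = |v_p − v₁| = 9.9931 km/s.
At r₂, v₂ = √(μ/r₂) = 9.7603 km/s.
Transfer-orbit speed at r₂: v_a = √[μ(2/r₂ − 1/a_t)] = 4.3679 km/s.
Second burn Δv₂ = |v₂ − v_a| = 5.3924 km/s.
Total Δv = Δv₁ + Δv₂ = 15.39 km/s.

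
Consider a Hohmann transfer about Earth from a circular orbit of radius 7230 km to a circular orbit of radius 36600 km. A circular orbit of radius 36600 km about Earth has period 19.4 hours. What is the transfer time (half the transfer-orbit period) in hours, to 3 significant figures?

t = 4.49 hours

From Kepler's third law T² = 4π²r³/μ at r = 36600 km, T = 19.4 hours = 19.4 × 3600 s = 69840 s: μ = 4π²r³/T² = 3.96821×10^5 km³/s².
Semi-major axis of the transfer orbit: a_t = (7230 + 36600)/2 = 21915 km.
By Kepler's third law the transfer-orbit period is T = 2π√(a_t³/μ), so t = T/2 = 16180 s.
Converting: 16180 s ÷ 3600 s/hour = 4.49 hours.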